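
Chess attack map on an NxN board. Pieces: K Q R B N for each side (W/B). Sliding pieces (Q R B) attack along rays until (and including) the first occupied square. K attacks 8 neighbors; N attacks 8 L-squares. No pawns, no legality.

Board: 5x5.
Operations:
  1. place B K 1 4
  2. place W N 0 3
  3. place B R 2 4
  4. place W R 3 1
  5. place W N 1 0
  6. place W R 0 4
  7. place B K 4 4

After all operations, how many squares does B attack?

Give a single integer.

Op 1: place BK@(1,4)
Op 2: place WN@(0,3)
Op 3: place BR@(2,4)
Op 4: place WR@(3,1)
Op 5: place WN@(1,0)
Op 6: place WR@(0,4)
Op 7: place BK@(4,4)
Per-piece attacks for B:
  BK@(1,4): attacks (1,3) (2,4) (0,4) (2,3) (0,3)
  BR@(2,4): attacks (2,3) (2,2) (2,1) (2,0) (3,4) (4,4) (1,4) [ray(1,0) blocked at (4,4); ray(-1,0) blocked at (1,4)]
  BK@(4,4): attacks (4,3) (3,4) (3,3)
Union (13 distinct): (0,3) (0,4) (1,3) (1,4) (2,0) (2,1) (2,2) (2,3) (2,4) (3,3) (3,4) (4,3) (4,4)

Answer: 13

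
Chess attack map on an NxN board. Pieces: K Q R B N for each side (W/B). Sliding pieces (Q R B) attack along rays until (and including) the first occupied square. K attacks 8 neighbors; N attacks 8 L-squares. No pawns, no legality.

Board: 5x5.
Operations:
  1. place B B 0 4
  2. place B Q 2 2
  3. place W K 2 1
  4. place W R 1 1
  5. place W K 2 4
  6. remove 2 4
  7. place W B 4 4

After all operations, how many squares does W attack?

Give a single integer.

Answer: 13

Derivation:
Op 1: place BB@(0,4)
Op 2: place BQ@(2,2)
Op 3: place WK@(2,1)
Op 4: place WR@(1,1)
Op 5: place WK@(2,4)
Op 6: remove (2,4)
Op 7: place WB@(4,4)
Per-piece attacks for W:
  WR@(1,1): attacks (1,2) (1,3) (1,4) (1,0) (2,1) (0,1) [ray(1,0) blocked at (2,1)]
  WK@(2,1): attacks (2,2) (2,0) (3,1) (1,1) (3,2) (3,0) (1,2) (1,0)
  WB@(4,4): attacks (3,3) (2,2) [ray(-1,-1) blocked at (2,2)]
Union (13 distinct): (0,1) (1,0) (1,1) (1,2) (1,3) (1,4) (2,0) (2,1) (2,2) (3,0) (3,1) (3,2) (3,3)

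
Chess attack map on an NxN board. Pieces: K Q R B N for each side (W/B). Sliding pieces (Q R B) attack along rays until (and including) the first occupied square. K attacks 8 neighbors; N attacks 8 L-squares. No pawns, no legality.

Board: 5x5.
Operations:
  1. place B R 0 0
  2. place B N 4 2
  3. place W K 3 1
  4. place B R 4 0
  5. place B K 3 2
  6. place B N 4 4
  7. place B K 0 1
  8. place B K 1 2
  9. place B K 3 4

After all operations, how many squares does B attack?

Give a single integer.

Answer: 23

Derivation:
Op 1: place BR@(0,0)
Op 2: place BN@(4,2)
Op 3: place WK@(3,1)
Op 4: place BR@(4,0)
Op 5: place BK@(3,2)
Op 6: place BN@(4,4)
Op 7: place BK@(0,1)
Op 8: place BK@(1,2)
Op 9: place BK@(3,4)
Per-piece attacks for B:
  BR@(0,0): attacks (0,1) (1,0) (2,0) (3,0) (4,0) [ray(0,1) blocked at (0,1); ray(1,0) blocked at (4,0)]
  BK@(0,1): attacks (0,2) (0,0) (1,1) (1,2) (1,0)
  BK@(1,2): attacks (1,3) (1,1) (2,2) (0,2) (2,3) (2,1) (0,3) (0,1)
  BK@(3,2): attacks (3,3) (3,1) (4,2) (2,2) (4,3) (4,1) (2,3) (2,1)
  BK@(3,4): attacks (3,3) (4,4) (2,4) (4,3) (2,3)
  BR@(4,0): attacks (4,1) (4,2) (3,0) (2,0) (1,0) (0,0) [ray(0,1) blocked at (4,2); ray(-1,0) blocked at (0,0)]
  BN@(4,2): attacks (3,4) (2,3) (3,0) (2,1)
  BN@(4,4): attacks (3,2) (2,3)
Union (23 distinct): (0,0) (0,1) (0,2) (0,3) (1,0) (1,1) (1,2) (1,3) (2,0) (2,1) (2,2) (2,3) (2,4) (3,0) (3,1) (3,2) (3,3) (3,4) (4,0) (4,1) (4,2) (4,3) (4,4)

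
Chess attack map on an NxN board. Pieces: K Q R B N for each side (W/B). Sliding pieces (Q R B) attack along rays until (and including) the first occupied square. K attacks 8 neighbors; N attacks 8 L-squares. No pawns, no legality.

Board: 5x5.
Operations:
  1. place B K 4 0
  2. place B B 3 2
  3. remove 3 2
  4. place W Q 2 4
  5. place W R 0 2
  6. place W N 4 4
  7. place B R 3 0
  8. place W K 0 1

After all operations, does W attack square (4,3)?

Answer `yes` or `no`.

Op 1: place BK@(4,0)
Op 2: place BB@(3,2)
Op 3: remove (3,2)
Op 4: place WQ@(2,4)
Op 5: place WR@(0,2)
Op 6: place WN@(4,4)
Op 7: place BR@(3,0)
Op 8: place WK@(0,1)
Per-piece attacks for W:
  WK@(0,1): attacks (0,2) (0,0) (1,1) (1,2) (1,0)
  WR@(0,2): attacks (0,3) (0,4) (0,1) (1,2) (2,2) (3,2) (4,2) [ray(0,-1) blocked at (0,1)]
  WQ@(2,4): attacks (2,3) (2,2) (2,1) (2,0) (3,4) (4,4) (1,4) (0,4) (3,3) (4,2) (1,3) (0,2) [ray(1,0) blocked at (4,4); ray(-1,-1) blocked at (0,2)]
  WN@(4,4): attacks (3,2) (2,3)
W attacks (4,3): no

Answer: no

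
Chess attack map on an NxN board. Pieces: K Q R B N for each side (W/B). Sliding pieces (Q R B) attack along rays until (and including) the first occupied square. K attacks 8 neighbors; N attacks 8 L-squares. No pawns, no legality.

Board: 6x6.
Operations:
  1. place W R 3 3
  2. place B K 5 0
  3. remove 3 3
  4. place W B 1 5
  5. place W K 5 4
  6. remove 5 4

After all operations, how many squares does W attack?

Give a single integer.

Answer: 5

Derivation:
Op 1: place WR@(3,3)
Op 2: place BK@(5,0)
Op 3: remove (3,3)
Op 4: place WB@(1,5)
Op 5: place WK@(5,4)
Op 6: remove (5,4)
Per-piece attacks for W:
  WB@(1,5): attacks (2,4) (3,3) (4,2) (5,1) (0,4)
Union (5 distinct): (0,4) (2,4) (3,3) (4,2) (5,1)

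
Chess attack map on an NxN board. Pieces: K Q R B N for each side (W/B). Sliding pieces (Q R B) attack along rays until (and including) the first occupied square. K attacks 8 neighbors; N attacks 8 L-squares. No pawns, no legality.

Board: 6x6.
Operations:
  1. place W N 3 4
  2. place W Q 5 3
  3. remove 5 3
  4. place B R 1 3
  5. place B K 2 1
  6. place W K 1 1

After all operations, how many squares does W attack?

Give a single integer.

Answer: 13

Derivation:
Op 1: place WN@(3,4)
Op 2: place WQ@(5,3)
Op 3: remove (5,3)
Op 4: place BR@(1,3)
Op 5: place BK@(2,1)
Op 6: place WK@(1,1)
Per-piece attacks for W:
  WK@(1,1): attacks (1,2) (1,0) (2,1) (0,1) (2,2) (2,0) (0,2) (0,0)
  WN@(3,4): attacks (5,5) (1,5) (4,2) (5,3) (2,2) (1,3)
Union (13 distinct): (0,0) (0,1) (0,2) (1,0) (1,2) (1,3) (1,5) (2,0) (2,1) (2,2) (4,2) (5,3) (5,5)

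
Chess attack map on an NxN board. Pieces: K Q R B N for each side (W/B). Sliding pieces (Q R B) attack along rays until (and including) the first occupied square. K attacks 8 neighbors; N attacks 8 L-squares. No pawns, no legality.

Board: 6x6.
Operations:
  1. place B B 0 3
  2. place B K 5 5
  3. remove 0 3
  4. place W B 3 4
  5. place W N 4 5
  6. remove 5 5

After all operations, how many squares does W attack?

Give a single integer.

Answer: 10

Derivation:
Op 1: place BB@(0,3)
Op 2: place BK@(5,5)
Op 3: remove (0,3)
Op 4: place WB@(3,4)
Op 5: place WN@(4,5)
Op 6: remove (5,5)
Per-piece attacks for W:
  WB@(3,4): attacks (4,5) (4,3) (5,2) (2,5) (2,3) (1,2) (0,1) [ray(1,1) blocked at (4,5)]
  WN@(4,5): attacks (5,3) (3,3) (2,4)
Union (10 distinct): (0,1) (1,2) (2,3) (2,4) (2,5) (3,3) (4,3) (4,5) (5,2) (5,3)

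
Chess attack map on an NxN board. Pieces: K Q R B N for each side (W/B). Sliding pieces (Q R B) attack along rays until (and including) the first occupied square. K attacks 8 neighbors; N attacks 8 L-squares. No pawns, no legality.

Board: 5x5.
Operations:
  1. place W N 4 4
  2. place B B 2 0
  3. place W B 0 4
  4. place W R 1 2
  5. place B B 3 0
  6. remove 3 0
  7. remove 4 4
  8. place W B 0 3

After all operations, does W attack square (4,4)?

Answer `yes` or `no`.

Op 1: place WN@(4,4)
Op 2: place BB@(2,0)
Op 3: place WB@(0,4)
Op 4: place WR@(1,2)
Op 5: place BB@(3,0)
Op 6: remove (3,0)
Op 7: remove (4,4)
Op 8: place WB@(0,3)
Per-piece attacks for W:
  WB@(0,3): attacks (1,4) (1,2) [ray(1,-1) blocked at (1,2)]
  WB@(0,4): attacks (1,3) (2,2) (3,1) (4,0)
  WR@(1,2): attacks (1,3) (1,4) (1,1) (1,0) (2,2) (3,2) (4,2) (0,2)
W attacks (4,4): no

Answer: no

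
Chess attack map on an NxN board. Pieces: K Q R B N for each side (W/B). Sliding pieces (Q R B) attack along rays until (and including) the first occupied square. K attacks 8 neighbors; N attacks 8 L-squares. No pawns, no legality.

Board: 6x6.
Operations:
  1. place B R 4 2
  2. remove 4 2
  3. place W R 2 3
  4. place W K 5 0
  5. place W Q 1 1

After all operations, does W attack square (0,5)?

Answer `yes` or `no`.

Op 1: place BR@(4,2)
Op 2: remove (4,2)
Op 3: place WR@(2,3)
Op 4: place WK@(5,0)
Op 5: place WQ@(1,1)
Per-piece attacks for W:
  WQ@(1,1): attacks (1,2) (1,3) (1,4) (1,5) (1,0) (2,1) (3,1) (4,1) (5,1) (0,1) (2,2) (3,3) (4,4) (5,5) (2,0) (0,2) (0,0)
  WR@(2,3): attacks (2,4) (2,5) (2,2) (2,1) (2,0) (3,3) (4,3) (5,3) (1,3) (0,3)
  WK@(5,0): attacks (5,1) (4,0) (4,1)
W attacks (0,5): no

Answer: no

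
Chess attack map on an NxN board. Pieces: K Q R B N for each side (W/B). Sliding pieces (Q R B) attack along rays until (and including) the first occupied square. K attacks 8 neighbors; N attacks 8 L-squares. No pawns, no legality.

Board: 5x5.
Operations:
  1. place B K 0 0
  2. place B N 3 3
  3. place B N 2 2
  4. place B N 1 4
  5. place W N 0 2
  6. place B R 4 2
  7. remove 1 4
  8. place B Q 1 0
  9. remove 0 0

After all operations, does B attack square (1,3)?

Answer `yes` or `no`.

Op 1: place BK@(0,0)
Op 2: place BN@(3,3)
Op 3: place BN@(2,2)
Op 4: place BN@(1,4)
Op 5: place WN@(0,2)
Op 6: place BR@(4,2)
Op 7: remove (1,4)
Op 8: place BQ@(1,0)
Op 9: remove (0,0)
Per-piece attacks for B:
  BQ@(1,0): attacks (1,1) (1,2) (1,3) (1,4) (2,0) (3,0) (4,0) (0,0) (2,1) (3,2) (4,3) (0,1)
  BN@(2,2): attacks (3,4) (4,3) (1,4) (0,3) (3,0) (4,1) (1,0) (0,1)
  BN@(3,3): attacks (1,4) (4,1) (2,1) (1,2)
  BR@(4,2): attacks (4,3) (4,4) (4,1) (4,0) (3,2) (2,2) [ray(-1,0) blocked at (2,2)]
B attacks (1,3): yes

Answer: yes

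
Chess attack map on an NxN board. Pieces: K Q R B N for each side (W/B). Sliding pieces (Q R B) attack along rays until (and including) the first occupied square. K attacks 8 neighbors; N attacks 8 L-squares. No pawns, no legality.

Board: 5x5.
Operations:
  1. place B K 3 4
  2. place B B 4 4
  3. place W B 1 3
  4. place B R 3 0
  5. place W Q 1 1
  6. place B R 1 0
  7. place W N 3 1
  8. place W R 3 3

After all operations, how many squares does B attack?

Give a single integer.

Op 1: place BK@(3,4)
Op 2: place BB@(4,4)
Op 3: place WB@(1,3)
Op 4: place BR@(3,0)
Op 5: place WQ@(1,1)
Op 6: place BR@(1,0)
Op 7: place WN@(3,1)
Op 8: place WR@(3,3)
Per-piece attacks for B:
  BR@(1,0): attacks (1,1) (2,0) (3,0) (0,0) [ray(0,1) blocked at (1,1); ray(1,0) blocked at (3,0)]
  BR@(3,0): attacks (3,1) (4,0) (2,0) (1,0) [ray(0,1) blocked at (3,1); ray(-1,0) blocked at (1,0)]
  BK@(3,4): attacks (3,3) (4,4) (2,4) (4,3) (2,3)
  BB@(4,4): attacks (3,3) [ray(-1,-1) blocked at (3,3)]
Union (12 distinct): (0,0) (1,0) (1,1) (2,0) (2,3) (2,4) (3,0) (3,1) (3,3) (4,0) (4,3) (4,4)

Answer: 12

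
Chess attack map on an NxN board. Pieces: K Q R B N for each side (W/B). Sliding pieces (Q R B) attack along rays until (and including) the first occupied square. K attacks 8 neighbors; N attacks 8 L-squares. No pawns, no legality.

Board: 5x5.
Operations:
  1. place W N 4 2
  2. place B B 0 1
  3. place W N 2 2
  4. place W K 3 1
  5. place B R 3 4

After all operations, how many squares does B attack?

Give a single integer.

Answer: 11

Derivation:
Op 1: place WN@(4,2)
Op 2: place BB@(0,1)
Op 3: place WN@(2,2)
Op 4: place WK@(3,1)
Op 5: place BR@(3,4)
Per-piece attacks for B:
  BB@(0,1): attacks (1,2) (2,3) (3,4) (1,0) [ray(1,1) blocked at (3,4)]
  BR@(3,4): attacks (3,3) (3,2) (3,1) (4,4) (2,4) (1,4) (0,4) [ray(0,-1) blocked at (3,1)]
Union (11 distinct): (0,4) (1,0) (1,2) (1,4) (2,3) (2,4) (3,1) (3,2) (3,3) (3,4) (4,4)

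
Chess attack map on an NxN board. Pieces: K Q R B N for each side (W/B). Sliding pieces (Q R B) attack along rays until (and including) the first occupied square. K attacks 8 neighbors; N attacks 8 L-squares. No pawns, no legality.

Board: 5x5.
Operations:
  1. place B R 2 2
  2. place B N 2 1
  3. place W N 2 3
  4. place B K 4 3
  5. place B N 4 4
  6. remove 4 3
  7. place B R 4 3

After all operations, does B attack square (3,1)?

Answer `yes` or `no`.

Answer: no

Derivation:
Op 1: place BR@(2,2)
Op 2: place BN@(2,1)
Op 3: place WN@(2,3)
Op 4: place BK@(4,3)
Op 5: place BN@(4,4)
Op 6: remove (4,3)
Op 7: place BR@(4,3)
Per-piece attacks for B:
  BN@(2,1): attacks (3,3) (4,2) (1,3) (0,2) (4,0) (0,0)
  BR@(2,2): attacks (2,3) (2,1) (3,2) (4,2) (1,2) (0,2) [ray(0,1) blocked at (2,3); ray(0,-1) blocked at (2,1)]
  BR@(4,3): attacks (4,4) (4,2) (4,1) (4,0) (3,3) (2,3) [ray(0,1) blocked at (4,4); ray(-1,0) blocked at (2,3)]
  BN@(4,4): attacks (3,2) (2,3)
B attacks (3,1): no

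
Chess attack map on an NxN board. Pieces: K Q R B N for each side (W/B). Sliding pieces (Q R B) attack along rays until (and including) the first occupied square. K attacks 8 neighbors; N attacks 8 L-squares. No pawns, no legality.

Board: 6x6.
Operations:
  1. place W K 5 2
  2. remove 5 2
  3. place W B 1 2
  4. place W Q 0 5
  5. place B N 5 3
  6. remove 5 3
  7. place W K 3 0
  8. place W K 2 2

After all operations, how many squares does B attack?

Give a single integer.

Answer: 0

Derivation:
Op 1: place WK@(5,2)
Op 2: remove (5,2)
Op 3: place WB@(1,2)
Op 4: place WQ@(0,5)
Op 5: place BN@(5,3)
Op 6: remove (5,3)
Op 7: place WK@(3,0)
Op 8: place WK@(2,2)
Per-piece attacks for B:
Union (0 distinct): (none)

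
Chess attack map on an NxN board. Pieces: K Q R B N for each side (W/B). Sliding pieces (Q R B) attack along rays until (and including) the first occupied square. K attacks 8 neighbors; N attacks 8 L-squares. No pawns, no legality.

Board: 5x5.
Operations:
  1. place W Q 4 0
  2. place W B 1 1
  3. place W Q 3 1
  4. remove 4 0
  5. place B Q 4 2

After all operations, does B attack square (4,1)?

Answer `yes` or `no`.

Op 1: place WQ@(4,0)
Op 2: place WB@(1,1)
Op 3: place WQ@(3,1)
Op 4: remove (4,0)
Op 5: place BQ@(4,2)
Per-piece attacks for B:
  BQ@(4,2): attacks (4,3) (4,4) (4,1) (4,0) (3,2) (2,2) (1,2) (0,2) (3,3) (2,4) (3,1) [ray(-1,-1) blocked at (3,1)]
B attacks (4,1): yes

Answer: yes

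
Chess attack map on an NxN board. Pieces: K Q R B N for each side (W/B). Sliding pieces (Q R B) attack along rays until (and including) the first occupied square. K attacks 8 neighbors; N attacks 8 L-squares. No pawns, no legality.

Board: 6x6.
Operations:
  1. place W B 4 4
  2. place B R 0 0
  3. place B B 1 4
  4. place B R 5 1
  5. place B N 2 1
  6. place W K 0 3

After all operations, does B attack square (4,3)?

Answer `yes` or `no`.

Op 1: place WB@(4,4)
Op 2: place BR@(0,0)
Op 3: place BB@(1,4)
Op 4: place BR@(5,1)
Op 5: place BN@(2,1)
Op 6: place WK@(0,3)
Per-piece attacks for B:
  BR@(0,0): attacks (0,1) (0,2) (0,3) (1,0) (2,0) (3,0) (4,0) (5,0) [ray(0,1) blocked at (0,3)]
  BB@(1,4): attacks (2,5) (2,3) (3,2) (4,1) (5,0) (0,5) (0,3) [ray(-1,-1) blocked at (0,3)]
  BN@(2,1): attacks (3,3) (4,2) (1,3) (0,2) (4,0) (0,0)
  BR@(5,1): attacks (5,2) (5,3) (5,4) (5,5) (5,0) (4,1) (3,1) (2,1) [ray(-1,0) blocked at (2,1)]
B attacks (4,3): no

Answer: no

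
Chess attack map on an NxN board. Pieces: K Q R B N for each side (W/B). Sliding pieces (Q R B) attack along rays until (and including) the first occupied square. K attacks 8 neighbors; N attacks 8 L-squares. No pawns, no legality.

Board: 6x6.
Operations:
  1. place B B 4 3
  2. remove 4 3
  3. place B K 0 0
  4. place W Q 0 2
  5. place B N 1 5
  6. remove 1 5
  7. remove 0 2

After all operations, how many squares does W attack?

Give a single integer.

Op 1: place BB@(4,3)
Op 2: remove (4,3)
Op 3: place BK@(0,0)
Op 4: place WQ@(0,2)
Op 5: place BN@(1,5)
Op 6: remove (1,5)
Op 7: remove (0,2)
Per-piece attacks for W:
Union (0 distinct): (none)

Answer: 0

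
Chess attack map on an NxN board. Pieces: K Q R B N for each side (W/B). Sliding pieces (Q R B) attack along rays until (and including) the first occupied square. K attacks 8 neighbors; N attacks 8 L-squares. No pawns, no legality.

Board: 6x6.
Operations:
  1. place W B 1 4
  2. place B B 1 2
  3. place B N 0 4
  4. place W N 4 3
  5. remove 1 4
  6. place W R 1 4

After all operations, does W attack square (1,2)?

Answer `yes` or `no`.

Answer: yes

Derivation:
Op 1: place WB@(1,4)
Op 2: place BB@(1,2)
Op 3: place BN@(0,4)
Op 4: place WN@(4,3)
Op 5: remove (1,4)
Op 6: place WR@(1,4)
Per-piece attacks for W:
  WR@(1,4): attacks (1,5) (1,3) (1,2) (2,4) (3,4) (4,4) (5,4) (0,4) [ray(0,-1) blocked at (1,2); ray(-1,0) blocked at (0,4)]
  WN@(4,3): attacks (5,5) (3,5) (2,4) (5,1) (3,1) (2,2)
W attacks (1,2): yes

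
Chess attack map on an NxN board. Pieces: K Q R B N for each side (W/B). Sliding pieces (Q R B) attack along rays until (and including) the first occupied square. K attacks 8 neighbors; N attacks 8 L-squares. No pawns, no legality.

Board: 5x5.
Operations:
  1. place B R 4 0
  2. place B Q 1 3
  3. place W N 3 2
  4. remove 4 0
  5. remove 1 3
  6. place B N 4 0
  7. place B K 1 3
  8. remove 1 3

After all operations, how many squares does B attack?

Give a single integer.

Op 1: place BR@(4,0)
Op 2: place BQ@(1,3)
Op 3: place WN@(3,2)
Op 4: remove (4,0)
Op 5: remove (1,3)
Op 6: place BN@(4,0)
Op 7: place BK@(1,3)
Op 8: remove (1,3)
Per-piece attacks for B:
  BN@(4,0): attacks (3,2) (2,1)
Union (2 distinct): (2,1) (3,2)

Answer: 2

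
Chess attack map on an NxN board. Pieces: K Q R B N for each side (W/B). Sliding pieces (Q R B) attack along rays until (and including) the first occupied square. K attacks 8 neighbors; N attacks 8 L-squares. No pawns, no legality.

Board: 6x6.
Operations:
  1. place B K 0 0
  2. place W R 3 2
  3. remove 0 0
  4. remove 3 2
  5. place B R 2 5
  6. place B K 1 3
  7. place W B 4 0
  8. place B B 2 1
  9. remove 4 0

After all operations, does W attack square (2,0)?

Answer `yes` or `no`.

Op 1: place BK@(0,0)
Op 2: place WR@(3,2)
Op 3: remove (0,0)
Op 4: remove (3,2)
Op 5: place BR@(2,5)
Op 6: place BK@(1,3)
Op 7: place WB@(4,0)
Op 8: place BB@(2,1)
Op 9: remove (4,0)
Per-piece attacks for W:
W attacks (2,0): no

Answer: no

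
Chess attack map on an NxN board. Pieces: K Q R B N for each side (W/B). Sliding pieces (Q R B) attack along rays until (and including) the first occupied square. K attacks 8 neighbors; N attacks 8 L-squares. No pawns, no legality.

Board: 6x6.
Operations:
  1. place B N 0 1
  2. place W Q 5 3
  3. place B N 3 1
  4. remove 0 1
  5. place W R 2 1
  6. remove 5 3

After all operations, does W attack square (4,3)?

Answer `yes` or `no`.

Answer: no

Derivation:
Op 1: place BN@(0,1)
Op 2: place WQ@(5,3)
Op 3: place BN@(3,1)
Op 4: remove (0,1)
Op 5: place WR@(2,1)
Op 6: remove (5,3)
Per-piece attacks for W:
  WR@(2,1): attacks (2,2) (2,3) (2,4) (2,5) (2,0) (3,1) (1,1) (0,1) [ray(1,0) blocked at (3,1)]
W attacks (4,3): no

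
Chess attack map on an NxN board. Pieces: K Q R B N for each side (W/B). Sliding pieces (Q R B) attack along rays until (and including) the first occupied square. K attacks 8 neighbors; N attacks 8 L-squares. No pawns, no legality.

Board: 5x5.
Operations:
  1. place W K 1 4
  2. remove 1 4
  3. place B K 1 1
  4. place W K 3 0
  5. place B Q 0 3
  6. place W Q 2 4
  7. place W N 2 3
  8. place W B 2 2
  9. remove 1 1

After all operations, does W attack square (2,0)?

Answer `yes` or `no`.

Answer: yes

Derivation:
Op 1: place WK@(1,4)
Op 2: remove (1,4)
Op 3: place BK@(1,1)
Op 4: place WK@(3,0)
Op 5: place BQ@(0,3)
Op 6: place WQ@(2,4)
Op 7: place WN@(2,3)
Op 8: place WB@(2,2)
Op 9: remove (1,1)
Per-piece attacks for W:
  WB@(2,2): attacks (3,3) (4,4) (3,1) (4,0) (1,3) (0,4) (1,1) (0,0)
  WN@(2,3): attacks (4,4) (0,4) (3,1) (4,2) (1,1) (0,2)
  WQ@(2,4): attacks (2,3) (3,4) (4,4) (1,4) (0,4) (3,3) (4,2) (1,3) (0,2) [ray(0,-1) blocked at (2,3)]
  WK@(3,0): attacks (3,1) (4,0) (2,0) (4,1) (2,1)
W attacks (2,0): yes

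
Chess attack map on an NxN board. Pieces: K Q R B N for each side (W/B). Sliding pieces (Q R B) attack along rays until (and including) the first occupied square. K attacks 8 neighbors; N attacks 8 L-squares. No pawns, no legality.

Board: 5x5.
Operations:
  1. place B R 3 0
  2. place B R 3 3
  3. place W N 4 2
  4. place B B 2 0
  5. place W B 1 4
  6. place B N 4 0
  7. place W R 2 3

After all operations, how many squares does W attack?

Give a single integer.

Op 1: place BR@(3,0)
Op 2: place BR@(3,3)
Op 3: place WN@(4,2)
Op 4: place BB@(2,0)
Op 5: place WB@(1,4)
Op 6: place BN@(4,0)
Op 7: place WR@(2,3)
Per-piece attacks for W:
  WB@(1,4): attacks (2,3) (0,3) [ray(1,-1) blocked at (2,3)]
  WR@(2,3): attacks (2,4) (2,2) (2,1) (2,0) (3,3) (1,3) (0,3) [ray(0,-1) blocked at (2,0); ray(1,0) blocked at (3,3)]
  WN@(4,2): attacks (3,4) (2,3) (3,0) (2,1)
Union (10 distinct): (0,3) (1,3) (2,0) (2,1) (2,2) (2,3) (2,4) (3,0) (3,3) (3,4)

Answer: 10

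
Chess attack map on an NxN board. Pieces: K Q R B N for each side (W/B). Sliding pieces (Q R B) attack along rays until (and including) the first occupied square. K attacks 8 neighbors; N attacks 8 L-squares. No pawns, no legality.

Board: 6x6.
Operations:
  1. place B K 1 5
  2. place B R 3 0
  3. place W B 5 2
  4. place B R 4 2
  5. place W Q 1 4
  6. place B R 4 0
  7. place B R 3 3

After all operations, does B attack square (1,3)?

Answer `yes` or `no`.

Answer: yes

Derivation:
Op 1: place BK@(1,5)
Op 2: place BR@(3,0)
Op 3: place WB@(5,2)
Op 4: place BR@(4,2)
Op 5: place WQ@(1,4)
Op 6: place BR@(4,0)
Op 7: place BR@(3,3)
Per-piece attacks for B:
  BK@(1,5): attacks (1,4) (2,5) (0,5) (2,4) (0,4)
  BR@(3,0): attacks (3,1) (3,2) (3,3) (4,0) (2,0) (1,0) (0,0) [ray(0,1) blocked at (3,3); ray(1,0) blocked at (4,0)]
  BR@(3,3): attacks (3,4) (3,5) (3,2) (3,1) (3,0) (4,3) (5,3) (2,3) (1,3) (0,3) [ray(0,-1) blocked at (3,0)]
  BR@(4,0): attacks (4,1) (4,2) (5,0) (3,0) [ray(0,1) blocked at (4,2); ray(-1,0) blocked at (3,0)]
  BR@(4,2): attacks (4,3) (4,4) (4,5) (4,1) (4,0) (5,2) (3,2) (2,2) (1,2) (0,2) [ray(0,-1) blocked at (4,0); ray(1,0) blocked at (5,2)]
B attacks (1,3): yes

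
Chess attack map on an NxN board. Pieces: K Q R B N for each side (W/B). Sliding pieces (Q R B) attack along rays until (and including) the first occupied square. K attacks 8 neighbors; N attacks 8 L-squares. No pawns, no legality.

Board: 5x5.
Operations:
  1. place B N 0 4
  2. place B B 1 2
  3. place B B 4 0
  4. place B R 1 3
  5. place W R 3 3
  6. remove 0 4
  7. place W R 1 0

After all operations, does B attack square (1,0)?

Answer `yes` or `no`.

Answer: no

Derivation:
Op 1: place BN@(0,4)
Op 2: place BB@(1,2)
Op 3: place BB@(4,0)
Op 4: place BR@(1,3)
Op 5: place WR@(3,3)
Op 6: remove (0,4)
Op 7: place WR@(1,0)
Per-piece attacks for B:
  BB@(1,2): attacks (2,3) (3,4) (2,1) (3,0) (0,3) (0,1)
  BR@(1,3): attacks (1,4) (1,2) (2,3) (3,3) (0,3) [ray(0,-1) blocked at (1,2); ray(1,0) blocked at (3,3)]
  BB@(4,0): attacks (3,1) (2,2) (1,3) [ray(-1,1) blocked at (1,3)]
B attacks (1,0): no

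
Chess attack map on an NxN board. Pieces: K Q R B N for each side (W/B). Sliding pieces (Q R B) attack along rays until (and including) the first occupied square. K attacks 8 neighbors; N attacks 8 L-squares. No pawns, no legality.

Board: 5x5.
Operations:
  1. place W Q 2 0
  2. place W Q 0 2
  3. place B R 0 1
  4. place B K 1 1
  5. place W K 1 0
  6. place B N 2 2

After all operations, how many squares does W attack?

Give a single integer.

Answer: 16

Derivation:
Op 1: place WQ@(2,0)
Op 2: place WQ@(0,2)
Op 3: place BR@(0,1)
Op 4: place BK@(1,1)
Op 5: place WK@(1,0)
Op 6: place BN@(2,2)
Per-piece attacks for W:
  WQ@(0,2): attacks (0,3) (0,4) (0,1) (1,2) (2,2) (1,3) (2,4) (1,1) [ray(0,-1) blocked at (0,1); ray(1,0) blocked at (2,2); ray(1,-1) blocked at (1,1)]
  WK@(1,0): attacks (1,1) (2,0) (0,0) (2,1) (0,1)
  WQ@(2,0): attacks (2,1) (2,2) (3,0) (4,0) (1,0) (3,1) (4,2) (1,1) [ray(0,1) blocked at (2,2); ray(-1,0) blocked at (1,0); ray(-1,1) blocked at (1,1)]
Union (16 distinct): (0,0) (0,1) (0,3) (0,4) (1,0) (1,1) (1,2) (1,3) (2,0) (2,1) (2,2) (2,4) (3,0) (3,1) (4,0) (4,2)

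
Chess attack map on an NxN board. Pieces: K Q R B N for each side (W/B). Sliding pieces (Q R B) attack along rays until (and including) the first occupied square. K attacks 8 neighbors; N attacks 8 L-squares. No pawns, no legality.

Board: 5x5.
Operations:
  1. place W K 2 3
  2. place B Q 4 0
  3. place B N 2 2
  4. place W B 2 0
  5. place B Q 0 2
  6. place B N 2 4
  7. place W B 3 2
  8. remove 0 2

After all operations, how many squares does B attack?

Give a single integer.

Answer: 15

Derivation:
Op 1: place WK@(2,3)
Op 2: place BQ@(4,0)
Op 3: place BN@(2,2)
Op 4: place WB@(2,0)
Op 5: place BQ@(0,2)
Op 6: place BN@(2,4)
Op 7: place WB@(3,2)
Op 8: remove (0,2)
Per-piece attacks for B:
  BN@(2,2): attacks (3,4) (4,3) (1,4) (0,3) (3,0) (4,1) (1,0) (0,1)
  BN@(2,4): attacks (3,2) (4,3) (1,2) (0,3)
  BQ@(4,0): attacks (4,1) (4,2) (4,3) (4,4) (3,0) (2,0) (3,1) (2,2) [ray(-1,0) blocked at (2,0); ray(-1,1) blocked at (2,2)]
Union (15 distinct): (0,1) (0,3) (1,0) (1,2) (1,4) (2,0) (2,2) (3,0) (3,1) (3,2) (3,4) (4,1) (4,2) (4,3) (4,4)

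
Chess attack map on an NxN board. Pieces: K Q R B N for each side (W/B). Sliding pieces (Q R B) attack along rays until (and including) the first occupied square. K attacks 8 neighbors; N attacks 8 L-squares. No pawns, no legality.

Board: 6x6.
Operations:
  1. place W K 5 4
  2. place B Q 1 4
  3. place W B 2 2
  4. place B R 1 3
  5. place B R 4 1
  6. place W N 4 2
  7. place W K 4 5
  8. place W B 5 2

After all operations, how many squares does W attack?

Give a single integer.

Answer: 20

Derivation:
Op 1: place WK@(5,4)
Op 2: place BQ@(1,4)
Op 3: place WB@(2,2)
Op 4: place BR@(1,3)
Op 5: place BR@(4,1)
Op 6: place WN@(4,2)
Op 7: place WK@(4,5)
Op 8: place WB@(5,2)
Per-piece attacks for W:
  WB@(2,2): attacks (3,3) (4,4) (5,5) (3,1) (4,0) (1,3) (1,1) (0,0) [ray(-1,1) blocked at (1,3)]
  WN@(4,2): attacks (5,4) (3,4) (2,3) (5,0) (3,0) (2,1)
  WK@(4,5): attacks (4,4) (5,5) (3,5) (5,4) (3,4)
  WB@(5,2): attacks (4,3) (3,4) (2,5) (4,1) [ray(-1,-1) blocked at (4,1)]
  WK@(5,4): attacks (5,5) (5,3) (4,4) (4,5) (4,3)
Union (20 distinct): (0,0) (1,1) (1,3) (2,1) (2,3) (2,5) (3,0) (3,1) (3,3) (3,4) (3,5) (4,0) (4,1) (4,3) (4,4) (4,5) (5,0) (5,3) (5,4) (5,5)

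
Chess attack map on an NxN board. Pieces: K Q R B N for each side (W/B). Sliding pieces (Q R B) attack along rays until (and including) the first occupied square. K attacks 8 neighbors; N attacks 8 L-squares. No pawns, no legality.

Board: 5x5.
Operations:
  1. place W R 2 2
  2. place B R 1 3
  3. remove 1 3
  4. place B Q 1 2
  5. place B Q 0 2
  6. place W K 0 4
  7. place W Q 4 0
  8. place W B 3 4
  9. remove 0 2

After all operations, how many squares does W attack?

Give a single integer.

Op 1: place WR@(2,2)
Op 2: place BR@(1,3)
Op 3: remove (1,3)
Op 4: place BQ@(1,2)
Op 5: place BQ@(0,2)
Op 6: place WK@(0,4)
Op 7: place WQ@(4,0)
Op 8: place WB@(3,4)
Op 9: remove (0,2)
Per-piece attacks for W:
  WK@(0,4): attacks (0,3) (1,4) (1,3)
  WR@(2,2): attacks (2,3) (2,4) (2,1) (2,0) (3,2) (4,2) (1,2) [ray(-1,0) blocked at (1,2)]
  WB@(3,4): attacks (4,3) (2,3) (1,2) [ray(-1,-1) blocked at (1,2)]
  WQ@(4,0): attacks (4,1) (4,2) (4,3) (4,4) (3,0) (2,0) (1,0) (0,0) (3,1) (2,2) [ray(-1,1) blocked at (2,2)]
Union (18 distinct): (0,0) (0,3) (1,0) (1,2) (1,3) (1,4) (2,0) (2,1) (2,2) (2,3) (2,4) (3,0) (3,1) (3,2) (4,1) (4,2) (4,3) (4,4)

Answer: 18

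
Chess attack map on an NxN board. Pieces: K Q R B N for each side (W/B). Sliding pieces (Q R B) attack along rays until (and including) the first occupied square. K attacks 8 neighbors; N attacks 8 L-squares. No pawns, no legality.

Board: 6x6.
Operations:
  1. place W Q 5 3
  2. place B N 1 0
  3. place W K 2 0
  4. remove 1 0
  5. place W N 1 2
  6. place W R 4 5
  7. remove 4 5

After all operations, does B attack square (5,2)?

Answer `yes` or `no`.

Op 1: place WQ@(5,3)
Op 2: place BN@(1,0)
Op 3: place WK@(2,0)
Op 4: remove (1,0)
Op 5: place WN@(1,2)
Op 6: place WR@(4,5)
Op 7: remove (4,5)
Per-piece attacks for B:
B attacks (5,2): no

Answer: no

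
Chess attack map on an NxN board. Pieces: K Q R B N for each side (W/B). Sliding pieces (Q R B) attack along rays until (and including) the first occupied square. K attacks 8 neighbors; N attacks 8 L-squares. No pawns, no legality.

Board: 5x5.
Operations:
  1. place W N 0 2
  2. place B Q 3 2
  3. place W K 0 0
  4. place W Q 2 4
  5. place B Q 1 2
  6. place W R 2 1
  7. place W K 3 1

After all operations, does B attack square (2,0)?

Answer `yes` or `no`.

Op 1: place WN@(0,2)
Op 2: place BQ@(3,2)
Op 3: place WK@(0,0)
Op 4: place WQ@(2,4)
Op 5: place BQ@(1,2)
Op 6: place WR@(2,1)
Op 7: place WK@(3,1)
Per-piece attacks for B:
  BQ@(1,2): attacks (1,3) (1,4) (1,1) (1,0) (2,2) (3,2) (0,2) (2,3) (3,4) (2,1) (0,3) (0,1) [ray(1,0) blocked at (3,2); ray(-1,0) blocked at (0,2); ray(1,-1) blocked at (2,1)]
  BQ@(3,2): attacks (3,3) (3,4) (3,1) (4,2) (2,2) (1,2) (4,3) (4,1) (2,3) (1,4) (2,1) [ray(0,-1) blocked at (3,1); ray(-1,0) blocked at (1,2); ray(-1,-1) blocked at (2,1)]
B attacks (2,0): no

Answer: no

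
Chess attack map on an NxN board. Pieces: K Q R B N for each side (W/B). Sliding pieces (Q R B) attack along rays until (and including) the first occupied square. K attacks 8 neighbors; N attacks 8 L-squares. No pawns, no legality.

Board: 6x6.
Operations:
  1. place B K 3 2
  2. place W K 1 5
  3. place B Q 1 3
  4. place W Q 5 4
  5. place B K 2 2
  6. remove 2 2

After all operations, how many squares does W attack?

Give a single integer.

Answer: 15

Derivation:
Op 1: place BK@(3,2)
Op 2: place WK@(1,5)
Op 3: place BQ@(1,3)
Op 4: place WQ@(5,4)
Op 5: place BK@(2,2)
Op 6: remove (2,2)
Per-piece attacks for W:
  WK@(1,5): attacks (1,4) (2,5) (0,5) (2,4) (0,4)
  WQ@(5,4): attacks (5,5) (5,3) (5,2) (5,1) (5,0) (4,4) (3,4) (2,4) (1,4) (0,4) (4,5) (4,3) (3,2) [ray(-1,-1) blocked at (3,2)]
Union (15 distinct): (0,4) (0,5) (1,4) (2,4) (2,5) (3,2) (3,4) (4,3) (4,4) (4,5) (5,0) (5,1) (5,2) (5,3) (5,5)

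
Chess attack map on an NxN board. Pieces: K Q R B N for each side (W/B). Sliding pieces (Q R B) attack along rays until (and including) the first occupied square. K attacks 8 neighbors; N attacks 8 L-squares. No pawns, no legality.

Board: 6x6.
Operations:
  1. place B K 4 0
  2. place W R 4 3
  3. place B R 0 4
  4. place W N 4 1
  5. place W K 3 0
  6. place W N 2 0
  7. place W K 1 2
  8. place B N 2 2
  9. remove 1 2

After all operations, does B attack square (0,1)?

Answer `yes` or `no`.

Answer: yes

Derivation:
Op 1: place BK@(4,0)
Op 2: place WR@(4,3)
Op 3: place BR@(0,4)
Op 4: place WN@(4,1)
Op 5: place WK@(3,0)
Op 6: place WN@(2,0)
Op 7: place WK@(1,2)
Op 8: place BN@(2,2)
Op 9: remove (1,2)
Per-piece attacks for B:
  BR@(0,4): attacks (0,5) (0,3) (0,2) (0,1) (0,0) (1,4) (2,4) (3,4) (4,4) (5,4)
  BN@(2,2): attacks (3,4) (4,3) (1,4) (0,3) (3,0) (4,1) (1,0) (0,1)
  BK@(4,0): attacks (4,1) (5,0) (3,0) (5,1) (3,1)
B attacks (0,1): yes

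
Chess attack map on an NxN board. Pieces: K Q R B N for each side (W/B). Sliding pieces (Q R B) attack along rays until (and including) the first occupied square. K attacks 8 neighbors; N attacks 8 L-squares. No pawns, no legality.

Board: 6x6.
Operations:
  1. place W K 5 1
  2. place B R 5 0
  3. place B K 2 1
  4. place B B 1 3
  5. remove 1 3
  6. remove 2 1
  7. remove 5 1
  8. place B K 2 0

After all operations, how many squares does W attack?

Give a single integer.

Answer: 0

Derivation:
Op 1: place WK@(5,1)
Op 2: place BR@(5,0)
Op 3: place BK@(2,1)
Op 4: place BB@(1,3)
Op 5: remove (1,3)
Op 6: remove (2,1)
Op 7: remove (5,1)
Op 8: place BK@(2,0)
Per-piece attacks for W:
Union (0 distinct): (none)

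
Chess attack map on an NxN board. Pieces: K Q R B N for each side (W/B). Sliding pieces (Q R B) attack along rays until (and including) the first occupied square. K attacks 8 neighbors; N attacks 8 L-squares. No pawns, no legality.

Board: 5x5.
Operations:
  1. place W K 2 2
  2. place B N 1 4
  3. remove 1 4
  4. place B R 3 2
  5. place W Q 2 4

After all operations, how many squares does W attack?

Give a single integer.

Op 1: place WK@(2,2)
Op 2: place BN@(1,4)
Op 3: remove (1,4)
Op 4: place BR@(3,2)
Op 5: place WQ@(2,4)
Per-piece attacks for W:
  WK@(2,2): attacks (2,3) (2,1) (3,2) (1,2) (3,3) (3,1) (1,3) (1,1)
  WQ@(2,4): attacks (2,3) (2,2) (3,4) (4,4) (1,4) (0,4) (3,3) (4,2) (1,3) (0,2) [ray(0,-1) blocked at (2,2)]
Union (15 distinct): (0,2) (0,4) (1,1) (1,2) (1,3) (1,4) (2,1) (2,2) (2,3) (3,1) (3,2) (3,3) (3,4) (4,2) (4,4)

Answer: 15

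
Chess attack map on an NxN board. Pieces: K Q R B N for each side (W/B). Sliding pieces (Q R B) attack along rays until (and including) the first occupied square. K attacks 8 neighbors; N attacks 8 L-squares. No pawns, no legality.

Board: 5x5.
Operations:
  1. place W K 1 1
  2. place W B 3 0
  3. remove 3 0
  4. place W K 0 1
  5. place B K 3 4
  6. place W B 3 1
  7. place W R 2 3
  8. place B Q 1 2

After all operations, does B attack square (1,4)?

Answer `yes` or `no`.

Op 1: place WK@(1,1)
Op 2: place WB@(3,0)
Op 3: remove (3,0)
Op 4: place WK@(0,1)
Op 5: place BK@(3,4)
Op 6: place WB@(3,1)
Op 7: place WR@(2,3)
Op 8: place BQ@(1,2)
Per-piece attacks for B:
  BQ@(1,2): attacks (1,3) (1,4) (1,1) (2,2) (3,2) (4,2) (0,2) (2,3) (2,1) (3,0) (0,3) (0,1) [ray(0,-1) blocked at (1,1); ray(1,1) blocked at (2,3); ray(-1,-1) blocked at (0,1)]
  BK@(3,4): attacks (3,3) (4,4) (2,4) (4,3) (2,3)
B attacks (1,4): yes

Answer: yes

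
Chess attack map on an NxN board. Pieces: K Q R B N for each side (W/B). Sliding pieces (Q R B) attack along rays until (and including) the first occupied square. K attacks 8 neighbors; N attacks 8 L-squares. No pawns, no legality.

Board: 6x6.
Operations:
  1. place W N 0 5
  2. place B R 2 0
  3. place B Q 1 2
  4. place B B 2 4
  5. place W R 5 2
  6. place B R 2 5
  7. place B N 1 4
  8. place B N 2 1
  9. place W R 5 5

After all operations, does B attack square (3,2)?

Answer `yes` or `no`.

Op 1: place WN@(0,5)
Op 2: place BR@(2,0)
Op 3: place BQ@(1,2)
Op 4: place BB@(2,4)
Op 5: place WR@(5,2)
Op 6: place BR@(2,5)
Op 7: place BN@(1,4)
Op 8: place BN@(2,1)
Op 9: place WR@(5,5)
Per-piece attacks for B:
  BQ@(1,2): attacks (1,3) (1,4) (1,1) (1,0) (2,2) (3,2) (4,2) (5,2) (0,2) (2,3) (3,4) (4,5) (2,1) (0,3) (0,1) [ray(0,1) blocked at (1,4); ray(1,0) blocked at (5,2); ray(1,-1) blocked at (2,1)]
  BN@(1,4): attacks (3,5) (2,2) (3,3) (0,2)
  BR@(2,0): attacks (2,1) (3,0) (4,0) (5,0) (1,0) (0,0) [ray(0,1) blocked at (2,1)]
  BN@(2,1): attacks (3,3) (4,2) (1,3) (0,2) (4,0) (0,0)
  BB@(2,4): attacks (3,5) (3,3) (4,2) (5,1) (1,5) (1,3) (0,2)
  BR@(2,5): attacks (2,4) (3,5) (4,5) (5,5) (1,5) (0,5) [ray(0,-1) blocked at (2,4); ray(1,0) blocked at (5,5); ray(-1,0) blocked at (0,5)]
B attacks (3,2): yes

Answer: yes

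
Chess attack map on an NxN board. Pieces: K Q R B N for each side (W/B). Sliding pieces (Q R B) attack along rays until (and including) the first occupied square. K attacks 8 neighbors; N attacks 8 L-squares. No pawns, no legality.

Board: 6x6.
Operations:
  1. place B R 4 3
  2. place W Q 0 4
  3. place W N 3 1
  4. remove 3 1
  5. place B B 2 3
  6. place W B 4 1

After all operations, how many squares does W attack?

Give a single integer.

Op 1: place BR@(4,3)
Op 2: place WQ@(0,4)
Op 3: place WN@(3,1)
Op 4: remove (3,1)
Op 5: place BB@(2,3)
Op 6: place WB@(4,1)
Per-piece attacks for W:
  WQ@(0,4): attacks (0,5) (0,3) (0,2) (0,1) (0,0) (1,4) (2,4) (3,4) (4,4) (5,4) (1,5) (1,3) (2,2) (3,1) (4,0)
  WB@(4,1): attacks (5,2) (5,0) (3,2) (2,3) (3,0) [ray(-1,1) blocked at (2,3)]
Union (20 distinct): (0,0) (0,1) (0,2) (0,3) (0,5) (1,3) (1,4) (1,5) (2,2) (2,3) (2,4) (3,0) (3,1) (3,2) (3,4) (4,0) (4,4) (5,0) (5,2) (5,4)

Answer: 20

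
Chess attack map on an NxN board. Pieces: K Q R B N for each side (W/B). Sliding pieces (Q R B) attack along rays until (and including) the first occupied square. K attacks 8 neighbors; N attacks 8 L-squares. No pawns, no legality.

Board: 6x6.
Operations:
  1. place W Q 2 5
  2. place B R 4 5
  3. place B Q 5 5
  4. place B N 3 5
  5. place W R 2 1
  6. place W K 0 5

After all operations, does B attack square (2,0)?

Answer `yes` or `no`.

Answer: no

Derivation:
Op 1: place WQ@(2,5)
Op 2: place BR@(4,5)
Op 3: place BQ@(5,5)
Op 4: place BN@(3,5)
Op 5: place WR@(2,1)
Op 6: place WK@(0,5)
Per-piece attacks for B:
  BN@(3,5): attacks (4,3) (5,4) (2,3) (1,4)
  BR@(4,5): attacks (4,4) (4,3) (4,2) (4,1) (4,0) (5,5) (3,5) [ray(1,0) blocked at (5,5); ray(-1,0) blocked at (3,5)]
  BQ@(5,5): attacks (5,4) (5,3) (5,2) (5,1) (5,0) (4,5) (4,4) (3,3) (2,2) (1,1) (0,0) [ray(-1,0) blocked at (4,5)]
B attacks (2,0): no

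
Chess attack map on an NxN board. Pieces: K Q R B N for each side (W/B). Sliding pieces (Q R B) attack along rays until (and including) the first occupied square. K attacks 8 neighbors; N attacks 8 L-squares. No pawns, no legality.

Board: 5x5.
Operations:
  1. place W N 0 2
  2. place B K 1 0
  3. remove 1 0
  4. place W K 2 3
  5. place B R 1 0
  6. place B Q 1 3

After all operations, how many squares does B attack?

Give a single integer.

Answer: 16

Derivation:
Op 1: place WN@(0,2)
Op 2: place BK@(1,0)
Op 3: remove (1,0)
Op 4: place WK@(2,3)
Op 5: place BR@(1,0)
Op 6: place BQ@(1,3)
Per-piece attacks for B:
  BR@(1,0): attacks (1,1) (1,2) (1,3) (2,0) (3,0) (4,0) (0,0) [ray(0,1) blocked at (1,3)]
  BQ@(1,3): attacks (1,4) (1,2) (1,1) (1,0) (2,3) (0,3) (2,4) (2,2) (3,1) (4,0) (0,4) (0,2) [ray(0,-1) blocked at (1,0); ray(1,0) blocked at (2,3); ray(-1,-1) blocked at (0,2)]
Union (16 distinct): (0,0) (0,2) (0,3) (0,4) (1,0) (1,1) (1,2) (1,3) (1,4) (2,0) (2,2) (2,3) (2,4) (3,0) (3,1) (4,0)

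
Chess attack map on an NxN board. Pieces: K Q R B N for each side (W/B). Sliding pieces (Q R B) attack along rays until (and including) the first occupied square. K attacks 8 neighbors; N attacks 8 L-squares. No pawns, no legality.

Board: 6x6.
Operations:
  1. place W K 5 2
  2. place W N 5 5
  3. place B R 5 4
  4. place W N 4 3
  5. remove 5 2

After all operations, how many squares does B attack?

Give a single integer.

Op 1: place WK@(5,2)
Op 2: place WN@(5,5)
Op 3: place BR@(5,4)
Op 4: place WN@(4,3)
Op 5: remove (5,2)
Per-piece attacks for B:
  BR@(5,4): attacks (5,5) (5,3) (5,2) (5,1) (5,0) (4,4) (3,4) (2,4) (1,4) (0,4) [ray(0,1) blocked at (5,5)]
Union (10 distinct): (0,4) (1,4) (2,4) (3,4) (4,4) (5,0) (5,1) (5,2) (5,3) (5,5)

Answer: 10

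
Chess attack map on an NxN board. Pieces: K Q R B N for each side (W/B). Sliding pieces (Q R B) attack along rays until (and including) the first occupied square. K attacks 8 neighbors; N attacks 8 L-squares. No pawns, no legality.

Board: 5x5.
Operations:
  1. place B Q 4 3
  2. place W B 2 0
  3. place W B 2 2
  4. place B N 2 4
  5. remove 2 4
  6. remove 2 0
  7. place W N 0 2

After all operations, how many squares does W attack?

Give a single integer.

Answer: 12

Derivation:
Op 1: place BQ@(4,3)
Op 2: place WB@(2,0)
Op 3: place WB@(2,2)
Op 4: place BN@(2,4)
Op 5: remove (2,4)
Op 6: remove (2,0)
Op 7: place WN@(0,2)
Per-piece attacks for W:
  WN@(0,2): attacks (1,4) (2,3) (1,0) (2,1)
  WB@(2,2): attacks (3,3) (4,4) (3,1) (4,0) (1,3) (0,4) (1,1) (0,0)
Union (12 distinct): (0,0) (0,4) (1,0) (1,1) (1,3) (1,4) (2,1) (2,3) (3,1) (3,3) (4,0) (4,4)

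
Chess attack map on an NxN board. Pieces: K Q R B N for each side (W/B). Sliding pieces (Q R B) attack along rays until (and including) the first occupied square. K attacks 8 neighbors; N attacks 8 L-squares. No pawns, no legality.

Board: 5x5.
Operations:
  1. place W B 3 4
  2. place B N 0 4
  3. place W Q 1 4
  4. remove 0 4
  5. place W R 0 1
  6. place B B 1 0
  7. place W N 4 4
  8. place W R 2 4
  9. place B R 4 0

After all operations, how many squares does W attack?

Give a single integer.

Op 1: place WB@(3,4)
Op 2: place BN@(0,4)
Op 3: place WQ@(1,4)
Op 4: remove (0,4)
Op 5: place WR@(0,1)
Op 6: place BB@(1,0)
Op 7: place WN@(4,4)
Op 8: place WR@(2,4)
Op 9: place BR@(4,0)
Per-piece attacks for W:
  WR@(0,1): attacks (0,2) (0,3) (0,4) (0,0) (1,1) (2,1) (3,1) (4,1)
  WQ@(1,4): attacks (1,3) (1,2) (1,1) (1,0) (2,4) (0,4) (2,3) (3,2) (4,1) (0,3) [ray(0,-1) blocked at (1,0); ray(1,0) blocked at (2,4)]
  WR@(2,4): attacks (2,3) (2,2) (2,1) (2,0) (3,4) (1,4) [ray(1,0) blocked at (3,4); ray(-1,0) blocked at (1,4)]
  WB@(3,4): attacks (4,3) (2,3) (1,2) (0,1) [ray(-1,-1) blocked at (0,1)]
  WN@(4,4): attacks (3,2) (2,3)
Union (20 distinct): (0,0) (0,1) (0,2) (0,3) (0,4) (1,0) (1,1) (1,2) (1,3) (1,4) (2,0) (2,1) (2,2) (2,3) (2,4) (3,1) (3,2) (3,4) (4,1) (4,3)

Answer: 20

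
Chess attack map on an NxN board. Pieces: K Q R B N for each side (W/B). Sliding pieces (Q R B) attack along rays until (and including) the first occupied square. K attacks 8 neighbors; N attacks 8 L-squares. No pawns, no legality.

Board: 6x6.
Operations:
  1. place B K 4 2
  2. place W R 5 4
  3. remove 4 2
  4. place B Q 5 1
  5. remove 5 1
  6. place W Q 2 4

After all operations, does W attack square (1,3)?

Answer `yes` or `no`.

Answer: yes

Derivation:
Op 1: place BK@(4,2)
Op 2: place WR@(5,4)
Op 3: remove (4,2)
Op 4: place BQ@(5,1)
Op 5: remove (5,1)
Op 6: place WQ@(2,4)
Per-piece attacks for W:
  WQ@(2,4): attacks (2,5) (2,3) (2,2) (2,1) (2,0) (3,4) (4,4) (5,4) (1,4) (0,4) (3,5) (3,3) (4,2) (5,1) (1,5) (1,3) (0,2) [ray(1,0) blocked at (5,4)]
  WR@(5,4): attacks (5,5) (5,3) (5,2) (5,1) (5,0) (4,4) (3,4) (2,4) [ray(-1,0) blocked at (2,4)]
W attacks (1,3): yes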